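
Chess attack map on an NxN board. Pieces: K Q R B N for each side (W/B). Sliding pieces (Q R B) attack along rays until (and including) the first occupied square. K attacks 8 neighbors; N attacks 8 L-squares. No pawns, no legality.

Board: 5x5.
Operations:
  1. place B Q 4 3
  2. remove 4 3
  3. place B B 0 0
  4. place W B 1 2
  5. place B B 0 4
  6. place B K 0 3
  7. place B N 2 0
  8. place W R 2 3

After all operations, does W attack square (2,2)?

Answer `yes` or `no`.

Answer: yes

Derivation:
Op 1: place BQ@(4,3)
Op 2: remove (4,3)
Op 3: place BB@(0,0)
Op 4: place WB@(1,2)
Op 5: place BB@(0,4)
Op 6: place BK@(0,3)
Op 7: place BN@(2,0)
Op 8: place WR@(2,3)
Per-piece attacks for W:
  WB@(1,2): attacks (2,3) (2,1) (3,0) (0,3) (0,1) [ray(1,1) blocked at (2,3); ray(-1,1) blocked at (0,3)]
  WR@(2,3): attacks (2,4) (2,2) (2,1) (2,0) (3,3) (4,3) (1,3) (0,3) [ray(0,-1) blocked at (2,0); ray(-1,0) blocked at (0,3)]
W attacks (2,2): yes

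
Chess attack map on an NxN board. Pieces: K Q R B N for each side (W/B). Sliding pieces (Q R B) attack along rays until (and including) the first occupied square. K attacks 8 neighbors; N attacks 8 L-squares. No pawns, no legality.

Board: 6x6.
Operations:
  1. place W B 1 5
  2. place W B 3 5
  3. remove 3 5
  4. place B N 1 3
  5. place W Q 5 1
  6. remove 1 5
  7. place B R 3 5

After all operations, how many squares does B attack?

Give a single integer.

Op 1: place WB@(1,5)
Op 2: place WB@(3,5)
Op 3: remove (3,5)
Op 4: place BN@(1,3)
Op 5: place WQ@(5,1)
Op 6: remove (1,5)
Op 7: place BR@(3,5)
Per-piece attacks for B:
  BN@(1,3): attacks (2,5) (3,4) (0,5) (2,1) (3,2) (0,1)
  BR@(3,5): attacks (3,4) (3,3) (3,2) (3,1) (3,0) (4,5) (5,5) (2,5) (1,5) (0,5)
Union (12 distinct): (0,1) (0,5) (1,5) (2,1) (2,5) (3,0) (3,1) (3,2) (3,3) (3,4) (4,5) (5,5)

Answer: 12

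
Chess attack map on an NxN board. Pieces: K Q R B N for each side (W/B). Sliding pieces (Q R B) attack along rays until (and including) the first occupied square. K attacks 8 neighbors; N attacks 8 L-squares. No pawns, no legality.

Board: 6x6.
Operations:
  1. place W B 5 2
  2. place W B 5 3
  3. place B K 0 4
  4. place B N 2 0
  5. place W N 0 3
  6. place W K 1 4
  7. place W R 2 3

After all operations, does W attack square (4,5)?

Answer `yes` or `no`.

Op 1: place WB@(5,2)
Op 2: place WB@(5,3)
Op 3: place BK@(0,4)
Op 4: place BN@(2,0)
Op 5: place WN@(0,3)
Op 6: place WK@(1,4)
Op 7: place WR@(2,3)
Per-piece attacks for W:
  WN@(0,3): attacks (1,5) (2,4) (1,1) (2,2)
  WK@(1,4): attacks (1,5) (1,3) (2,4) (0,4) (2,5) (2,3) (0,5) (0,3)
  WR@(2,3): attacks (2,4) (2,5) (2,2) (2,1) (2,0) (3,3) (4,3) (5,3) (1,3) (0,3) [ray(0,-1) blocked at (2,0); ray(1,0) blocked at (5,3); ray(-1,0) blocked at (0,3)]
  WB@(5,2): attacks (4,3) (3,4) (2,5) (4,1) (3,0)
  WB@(5,3): attacks (4,4) (3,5) (4,2) (3,1) (2,0) [ray(-1,-1) blocked at (2,0)]
W attacks (4,5): no

Answer: no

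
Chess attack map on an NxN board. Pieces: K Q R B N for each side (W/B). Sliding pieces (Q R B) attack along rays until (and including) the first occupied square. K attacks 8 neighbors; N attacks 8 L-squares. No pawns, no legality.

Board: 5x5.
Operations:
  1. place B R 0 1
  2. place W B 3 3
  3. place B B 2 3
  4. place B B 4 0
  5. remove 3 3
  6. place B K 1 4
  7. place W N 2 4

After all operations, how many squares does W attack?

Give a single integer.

Op 1: place BR@(0,1)
Op 2: place WB@(3,3)
Op 3: place BB@(2,3)
Op 4: place BB@(4,0)
Op 5: remove (3,3)
Op 6: place BK@(1,4)
Op 7: place WN@(2,4)
Per-piece attacks for W:
  WN@(2,4): attacks (3,2) (4,3) (1,2) (0,3)
Union (4 distinct): (0,3) (1,2) (3,2) (4,3)

Answer: 4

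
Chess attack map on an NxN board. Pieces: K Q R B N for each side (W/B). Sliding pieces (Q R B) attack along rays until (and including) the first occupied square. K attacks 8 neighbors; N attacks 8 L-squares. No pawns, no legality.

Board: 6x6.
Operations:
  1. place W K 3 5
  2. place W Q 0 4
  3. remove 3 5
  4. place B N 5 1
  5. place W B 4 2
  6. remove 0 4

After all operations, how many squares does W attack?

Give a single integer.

Answer: 7

Derivation:
Op 1: place WK@(3,5)
Op 2: place WQ@(0,4)
Op 3: remove (3,5)
Op 4: place BN@(5,1)
Op 5: place WB@(4,2)
Op 6: remove (0,4)
Per-piece attacks for W:
  WB@(4,2): attacks (5,3) (5,1) (3,3) (2,4) (1,5) (3,1) (2,0) [ray(1,-1) blocked at (5,1)]
Union (7 distinct): (1,5) (2,0) (2,4) (3,1) (3,3) (5,1) (5,3)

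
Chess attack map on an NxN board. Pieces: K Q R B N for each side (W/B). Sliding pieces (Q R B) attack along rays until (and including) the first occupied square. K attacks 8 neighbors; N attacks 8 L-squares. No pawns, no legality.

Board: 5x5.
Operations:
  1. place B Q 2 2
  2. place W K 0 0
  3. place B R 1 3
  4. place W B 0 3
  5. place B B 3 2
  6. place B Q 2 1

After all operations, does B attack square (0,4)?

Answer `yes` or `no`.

Answer: no

Derivation:
Op 1: place BQ@(2,2)
Op 2: place WK@(0,0)
Op 3: place BR@(1,3)
Op 4: place WB@(0,3)
Op 5: place BB@(3,2)
Op 6: place BQ@(2,1)
Per-piece attacks for B:
  BR@(1,3): attacks (1,4) (1,2) (1,1) (1,0) (2,3) (3,3) (4,3) (0,3) [ray(-1,0) blocked at (0,3)]
  BQ@(2,1): attacks (2,2) (2,0) (3,1) (4,1) (1,1) (0,1) (3,2) (3,0) (1,2) (0,3) (1,0) [ray(0,1) blocked at (2,2); ray(1,1) blocked at (3,2); ray(-1,1) blocked at (0,3)]
  BQ@(2,2): attacks (2,3) (2,4) (2,1) (3,2) (1,2) (0,2) (3,3) (4,4) (3,1) (4,0) (1,3) (1,1) (0,0) [ray(0,-1) blocked at (2,1); ray(1,0) blocked at (3,2); ray(-1,1) blocked at (1,3); ray(-1,-1) blocked at (0,0)]
  BB@(3,2): attacks (4,3) (4,1) (2,3) (1,4) (2,1) [ray(-1,-1) blocked at (2,1)]
B attacks (0,4): no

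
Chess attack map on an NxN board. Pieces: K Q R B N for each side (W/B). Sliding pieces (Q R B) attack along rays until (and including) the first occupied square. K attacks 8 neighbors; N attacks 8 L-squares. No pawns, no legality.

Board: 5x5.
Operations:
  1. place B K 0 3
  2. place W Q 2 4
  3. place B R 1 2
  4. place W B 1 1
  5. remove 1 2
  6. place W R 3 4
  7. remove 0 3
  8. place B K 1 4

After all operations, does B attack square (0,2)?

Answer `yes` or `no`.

Op 1: place BK@(0,3)
Op 2: place WQ@(2,4)
Op 3: place BR@(1,2)
Op 4: place WB@(1,1)
Op 5: remove (1,2)
Op 6: place WR@(3,4)
Op 7: remove (0,3)
Op 8: place BK@(1,4)
Per-piece attacks for B:
  BK@(1,4): attacks (1,3) (2,4) (0,4) (2,3) (0,3)
B attacks (0,2): no

Answer: no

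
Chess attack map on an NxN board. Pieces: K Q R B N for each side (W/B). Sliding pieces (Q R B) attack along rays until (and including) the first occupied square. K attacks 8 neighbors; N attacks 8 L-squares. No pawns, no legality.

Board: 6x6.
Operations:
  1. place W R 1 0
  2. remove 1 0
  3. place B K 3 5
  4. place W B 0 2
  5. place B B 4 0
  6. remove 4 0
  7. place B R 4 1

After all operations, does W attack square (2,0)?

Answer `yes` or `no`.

Op 1: place WR@(1,0)
Op 2: remove (1,0)
Op 3: place BK@(3,5)
Op 4: place WB@(0,2)
Op 5: place BB@(4,0)
Op 6: remove (4,0)
Op 7: place BR@(4,1)
Per-piece attacks for W:
  WB@(0,2): attacks (1,3) (2,4) (3,5) (1,1) (2,0) [ray(1,1) blocked at (3,5)]
W attacks (2,0): yes

Answer: yes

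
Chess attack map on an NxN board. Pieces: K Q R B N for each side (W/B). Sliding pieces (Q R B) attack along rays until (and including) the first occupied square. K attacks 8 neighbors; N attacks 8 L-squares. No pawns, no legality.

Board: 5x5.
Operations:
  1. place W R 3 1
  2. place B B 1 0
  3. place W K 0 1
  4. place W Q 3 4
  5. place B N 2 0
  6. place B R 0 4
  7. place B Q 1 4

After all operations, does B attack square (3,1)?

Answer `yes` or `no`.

Answer: no

Derivation:
Op 1: place WR@(3,1)
Op 2: place BB@(1,0)
Op 3: place WK@(0,1)
Op 4: place WQ@(3,4)
Op 5: place BN@(2,0)
Op 6: place BR@(0,4)
Op 7: place BQ@(1,4)
Per-piece attacks for B:
  BR@(0,4): attacks (0,3) (0,2) (0,1) (1,4) [ray(0,-1) blocked at (0,1); ray(1,0) blocked at (1,4)]
  BB@(1,0): attacks (2,1) (3,2) (4,3) (0,1) [ray(-1,1) blocked at (0,1)]
  BQ@(1,4): attacks (1,3) (1,2) (1,1) (1,0) (2,4) (3,4) (0,4) (2,3) (3,2) (4,1) (0,3) [ray(0,-1) blocked at (1,0); ray(1,0) blocked at (3,4); ray(-1,0) blocked at (0,4)]
  BN@(2,0): attacks (3,2) (4,1) (1,2) (0,1)
B attacks (3,1): no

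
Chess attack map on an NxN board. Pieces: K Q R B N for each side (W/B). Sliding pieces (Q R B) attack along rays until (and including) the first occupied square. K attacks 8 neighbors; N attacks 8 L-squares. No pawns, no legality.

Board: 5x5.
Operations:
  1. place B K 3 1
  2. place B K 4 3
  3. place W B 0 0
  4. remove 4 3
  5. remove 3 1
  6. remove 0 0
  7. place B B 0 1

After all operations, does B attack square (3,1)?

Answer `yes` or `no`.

Answer: no

Derivation:
Op 1: place BK@(3,1)
Op 2: place BK@(4,3)
Op 3: place WB@(0,0)
Op 4: remove (4,3)
Op 5: remove (3,1)
Op 6: remove (0,0)
Op 7: place BB@(0,1)
Per-piece attacks for B:
  BB@(0,1): attacks (1,2) (2,3) (3,4) (1,0)
B attacks (3,1): no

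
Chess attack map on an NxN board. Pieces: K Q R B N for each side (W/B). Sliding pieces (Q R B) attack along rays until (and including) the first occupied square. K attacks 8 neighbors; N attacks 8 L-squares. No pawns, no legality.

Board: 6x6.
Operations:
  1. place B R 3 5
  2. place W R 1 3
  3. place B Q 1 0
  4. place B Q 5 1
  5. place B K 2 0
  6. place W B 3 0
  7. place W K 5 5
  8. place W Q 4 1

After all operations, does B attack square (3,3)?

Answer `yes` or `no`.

Op 1: place BR@(3,5)
Op 2: place WR@(1,3)
Op 3: place BQ@(1,0)
Op 4: place BQ@(5,1)
Op 5: place BK@(2,0)
Op 6: place WB@(3,0)
Op 7: place WK@(5,5)
Op 8: place WQ@(4,1)
Per-piece attacks for B:
  BQ@(1,0): attacks (1,1) (1,2) (1,3) (2,0) (0,0) (2,1) (3,2) (4,3) (5,4) (0,1) [ray(0,1) blocked at (1,3); ray(1,0) blocked at (2,0)]
  BK@(2,0): attacks (2,1) (3,0) (1,0) (3,1) (1,1)
  BR@(3,5): attacks (3,4) (3,3) (3,2) (3,1) (3,0) (4,5) (5,5) (2,5) (1,5) (0,5) [ray(0,-1) blocked at (3,0); ray(1,0) blocked at (5,5)]
  BQ@(5,1): attacks (5,2) (5,3) (5,4) (5,5) (5,0) (4,1) (4,2) (3,3) (2,4) (1,5) (4,0) [ray(0,1) blocked at (5,5); ray(-1,0) blocked at (4,1)]
B attacks (3,3): yes

Answer: yes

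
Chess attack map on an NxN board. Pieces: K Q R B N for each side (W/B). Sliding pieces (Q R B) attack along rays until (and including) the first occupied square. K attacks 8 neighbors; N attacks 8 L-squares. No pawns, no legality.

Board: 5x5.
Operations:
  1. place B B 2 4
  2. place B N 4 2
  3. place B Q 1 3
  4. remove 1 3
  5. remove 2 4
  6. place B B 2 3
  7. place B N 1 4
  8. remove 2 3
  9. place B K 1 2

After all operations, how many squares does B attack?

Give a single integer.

Op 1: place BB@(2,4)
Op 2: place BN@(4,2)
Op 3: place BQ@(1,3)
Op 4: remove (1,3)
Op 5: remove (2,4)
Op 6: place BB@(2,3)
Op 7: place BN@(1,4)
Op 8: remove (2,3)
Op 9: place BK@(1,2)
Per-piece attacks for B:
  BK@(1,2): attacks (1,3) (1,1) (2,2) (0,2) (2,3) (2,1) (0,3) (0,1)
  BN@(1,4): attacks (2,2) (3,3) (0,2)
  BN@(4,2): attacks (3,4) (2,3) (3,0) (2,1)
Union (11 distinct): (0,1) (0,2) (0,3) (1,1) (1,3) (2,1) (2,2) (2,3) (3,0) (3,3) (3,4)

Answer: 11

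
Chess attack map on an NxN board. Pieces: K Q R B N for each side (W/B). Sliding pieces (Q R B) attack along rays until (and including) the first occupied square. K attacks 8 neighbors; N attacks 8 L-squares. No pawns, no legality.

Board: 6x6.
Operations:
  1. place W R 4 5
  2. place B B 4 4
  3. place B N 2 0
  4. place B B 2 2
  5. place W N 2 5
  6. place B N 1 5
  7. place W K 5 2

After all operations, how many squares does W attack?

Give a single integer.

Answer: 12

Derivation:
Op 1: place WR@(4,5)
Op 2: place BB@(4,4)
Op 3: place BN@(2,0)
Op 4: place BB@(2,2)
Op 5: place WN@(2,5)
Op 6: place BN@(1,5)
Op 7: place WK@(5,2)
Per-piece attacks for W:
  WN@(2,5): attacks (3,3) (4,4) (1,3) (0,4)
  WR@(4,5): attacks (4,4) (5,5) (3,5) (2,5) [ray(0,-1) blocked at (4,4); ray(-1,0) blocked at (2,5)]
  WK@(5,2): attacks (5,3) (5,1) (4,2) (4,3) (4,1)
Union (12 distinct): (0,4) (1,3) (2,5) (3,3) (3,5) (4,1) (4,2) (4,3) (4,4) (5,1) (5,3) (5,5)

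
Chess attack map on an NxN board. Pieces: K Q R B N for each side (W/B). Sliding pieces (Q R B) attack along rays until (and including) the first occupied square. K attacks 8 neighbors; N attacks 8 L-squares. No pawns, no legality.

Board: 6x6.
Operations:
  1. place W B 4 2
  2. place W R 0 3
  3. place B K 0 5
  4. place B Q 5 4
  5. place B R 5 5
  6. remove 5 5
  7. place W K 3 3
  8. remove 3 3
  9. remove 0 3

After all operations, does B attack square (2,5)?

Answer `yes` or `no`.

Answer: no

Derivation:
Op 1: place WB@(4,2)
Op 2: place WR@(0,3)
Op 3: place BK@(0,5)
Op 4: place BQ@(5,4)
Op 5: place BR@(5,5)
Op 6: remove (5,5)
Op 7: place WK@(3,3)
Op 8: remove (3,3)
Op 9: remove (0,3)
Per-piece attacks for B:
  BK@(0,5): attacks (0,4) (1,5) (1,4)
  BQ@(5,4): attacks (5,5) (5,3) (5,2) (5,1) (5,0) (4,4) (3,4) (2,4) (1,4) (0,4) (4,5) (4,3) (3,2) (2,1) (1,0)
B attacks (2,5): no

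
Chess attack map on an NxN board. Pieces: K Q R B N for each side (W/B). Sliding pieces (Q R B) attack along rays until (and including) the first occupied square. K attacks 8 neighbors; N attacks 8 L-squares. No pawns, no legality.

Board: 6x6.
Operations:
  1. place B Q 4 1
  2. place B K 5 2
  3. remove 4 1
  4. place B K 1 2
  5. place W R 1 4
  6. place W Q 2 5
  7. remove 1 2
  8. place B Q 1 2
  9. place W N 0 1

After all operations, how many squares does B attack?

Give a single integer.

Op 1: place BQ@(4,1)
Op 2: place BK@(5,2)
Op 3: remove (4,1)
Op 4: place BK@(1,2)
Op 5: place WR@(1,4)
Op 6: place WQ@(2,5)
Op 7: remove (1,2)
Op 8: place BQ@(1,2)
Op 9: place WN@(0,1)
Per-piece attacks for B:
  BQ@(1,2): attacks (1,3) (1,4) (1,1) (1,0) (2,2) (3,2) (4,2) (5,2) (0,2) (2,3) (3,4) (4,5) (2,1) (3,0) (0,3) (0,1) [ray(0,1) blocked at (1,4); ray(1,0) blocked at (5,2); ray(-1,-1) blocked at (0,1)]
  BK@(5,2): attacks (5,3) (5,1) (4,2) (4,3) (4,1)
Union (20 distinct): (0,1) (0,2) (0,3) (1,0) (1,1) (1,3) (1,4) (2,1) (2,2) (2,3) (3,0) (3,2) (3,4) (4,1) (4,2) (4,3) (4,5) (5,1) (5,2) (5,3)

Answer: 20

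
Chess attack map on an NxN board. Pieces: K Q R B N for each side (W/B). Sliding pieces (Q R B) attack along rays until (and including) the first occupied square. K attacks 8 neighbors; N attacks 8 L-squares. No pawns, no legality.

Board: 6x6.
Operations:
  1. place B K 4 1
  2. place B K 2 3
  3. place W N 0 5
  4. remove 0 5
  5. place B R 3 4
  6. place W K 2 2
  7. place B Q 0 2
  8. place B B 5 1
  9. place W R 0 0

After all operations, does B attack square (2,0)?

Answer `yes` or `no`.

Op 1: place BK@(4,1)
Op 2: place BK@(2,3)
Op 3: place WN@(0,5)
Op 4: remove (0,5)
Op 5: place BR@(3,4)
Op 6: place WK@(2,2)
Op 7: place BQ@(0,2)
Op 8: place BB@(5,1)
Op 9: place WR@(0,0)
Per-piece attacks for B:
  BQ@(0,2): attacks (0,3) (0,4) (0,5) (0,1) (0,0) (1,2) (2,2) (1,3) (2,4) (3,5) (1,1) (2,0) [ray(0,-1) blocked at (0,0); ray(1,0) blocked at (2,2)]
  BK@(2,3): attacks (2,4) (2,2) (3,3) (1,3) (3,4) (3,2) (1,4) (1,2)
  BR@(3,4): attacks (3,5) (3,3) (3,2) (3,1) (3,0) (4,4) (5,4) (2,4) (1,4) (0,4)
  BK@(4,1): attacks (4,2) (4,0) (5,1) (3,1) (5,2) (5,0) (3,2) (3,0)
  BB@(5,1): attacks (4,2) (3,3) (2,4) (1,5) (4,0)
B attacks (2,0): yes

Answer: yes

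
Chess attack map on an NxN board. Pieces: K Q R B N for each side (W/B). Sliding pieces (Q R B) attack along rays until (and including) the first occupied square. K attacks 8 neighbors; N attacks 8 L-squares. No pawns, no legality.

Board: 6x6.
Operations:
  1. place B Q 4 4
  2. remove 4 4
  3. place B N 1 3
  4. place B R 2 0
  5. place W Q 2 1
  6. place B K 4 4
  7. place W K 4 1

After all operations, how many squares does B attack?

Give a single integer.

Op 1: place BQ@(4,4)
Op 2: remove (4,4)
Op 3: place BN@(1,3)
Op 4: place BR@(2,0)
Op 5: place WQ@(2,1)
Op 6: place BK@(4,4)
Op 7: place WK@(4,1)
Per-piece attacks for B:
  BN@(1,3): attacks (2,5) (3,4) (0,5) (2,1) (3,2) (0,1)
  BR@(2,0): attacks (2,1) (3,0) (4,0) (5,0) (1,0) (0,0) [ray(0,1) blocked at (2,1)]
  BK@(4,4): attacks (4,5) (4,3) (5,4) (3,4) (5,5) (5,3) (3,5) (3,3)
Union (18 distinct): (0,0) (0,1) (0,5) (1,0) (2,1) (2,5) (3,0) (3,2) (3,3) (3,4) (3,5) (4,0) (4,3) (4,5) (5,0) (5,3) (5,4) (5,5)

Answer: 18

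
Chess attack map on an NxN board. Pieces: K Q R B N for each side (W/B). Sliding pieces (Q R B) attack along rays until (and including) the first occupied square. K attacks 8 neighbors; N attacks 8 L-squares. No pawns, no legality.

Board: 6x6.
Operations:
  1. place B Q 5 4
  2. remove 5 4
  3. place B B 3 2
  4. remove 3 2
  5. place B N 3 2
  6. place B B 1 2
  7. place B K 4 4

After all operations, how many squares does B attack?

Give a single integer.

Op 1: place BQ@(5,4)
Op 2: remove (5,4)
Op 3: place BB@(3,2)
Op 4: remove (3,2)
Op 5: place BN@(3,2)
Op 6: place BB@(1,2)
Op 7: place BK@(4,4)
Per-piece attacks for B:
  BB@(1,2): attacks (2,3) (3,4) (4,5) (2,1) (3,0) (0,3) (0,1)
  BN@(3,2): attacks (4,4) (5,3) (2,4) (1,3) (4,0) (5,1) (2,0) (1,1)
  BK@(4,4): attacks (4,5) (4,3) (5,4) (3,4) (5,5) (5,3) (3,5) (3,3)
Union (20 distinct): (0,1) (0,3) (1,1) (1,3) (2,0) (2,1) (2,3) (2,4) (3,0) (3,3) (3,4) (3,5) (4,0) (4,3) (4,4) (4,5) (5,1) (5,3) (5,4) (5,5)

Answer: 20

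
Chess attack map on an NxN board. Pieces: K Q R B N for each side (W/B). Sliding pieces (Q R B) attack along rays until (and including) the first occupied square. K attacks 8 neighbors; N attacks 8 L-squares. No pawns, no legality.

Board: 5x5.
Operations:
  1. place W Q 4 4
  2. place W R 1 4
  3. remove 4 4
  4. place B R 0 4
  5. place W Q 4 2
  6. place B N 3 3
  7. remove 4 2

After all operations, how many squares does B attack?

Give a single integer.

Op 1: place WQ@(4,4)
Op 2: place WR@(1,4)
Op 3: remove (4,4)
Op 4: place BR@(0,4)
Op 5: place WQ@(4,2)
Op 6: place BN@(3,3)
Op 7: remove (4,2)
Per-piece attacks for B:
  BR@(0,4): attacks (0,3) (0,2) (0,1) (0,0) (1,4) [ray(1,0) blocked at (1,4)]
  BN@(3,3): attacks (1,4) (4,1) (2,1) (1,2)
Union (8 distinct): (0,0) (0,1) (0,2) (0,3) (1,2) (1,4) (2,1) (4,1)

Answer: 8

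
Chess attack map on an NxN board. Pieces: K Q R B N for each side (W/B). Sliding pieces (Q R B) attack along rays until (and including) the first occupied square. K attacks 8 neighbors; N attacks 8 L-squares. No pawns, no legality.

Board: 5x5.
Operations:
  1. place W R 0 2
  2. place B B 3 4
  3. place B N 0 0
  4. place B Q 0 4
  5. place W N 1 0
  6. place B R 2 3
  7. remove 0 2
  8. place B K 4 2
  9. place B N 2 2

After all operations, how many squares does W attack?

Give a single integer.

Op 1: place WR@(0,2)
Op 2: place BB@(3,4)
Op 3: place BN@(0,0)
Op 4: place BQ@(0,4)
Op 5: place WN@(1,0)
Op 6: place BR@(2,3)
Op 7: remove (0,2)
Op 8: place BK@(4,2)
Op 9: place BN@(2,2)
Per-piece attacks for W:
  WN@(1,0): attacks (2,2) (3,1) (0,2)
Union (3 distinct): (0,2) (2,2) (3,1)

Answer: 3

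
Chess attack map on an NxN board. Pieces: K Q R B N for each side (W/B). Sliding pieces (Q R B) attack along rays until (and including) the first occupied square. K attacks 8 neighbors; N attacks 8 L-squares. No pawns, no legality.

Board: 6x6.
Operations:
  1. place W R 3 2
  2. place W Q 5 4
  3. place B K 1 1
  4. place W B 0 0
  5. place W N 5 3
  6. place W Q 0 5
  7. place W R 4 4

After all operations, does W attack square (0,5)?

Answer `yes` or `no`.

Op 1: place WR@(3,2)
Op 2: place WQ@(5,4)
Op 3: place BK@(1,1)
Op 4: place WB@(0,0)
Op 5: place WN@(5,3)
Op 6: place WQ@(0,5)
Op 7: place WR@(4,4)
Per-piece attacks for W:
  WB@(0,0): attacks (1,1) [ray(1,1) blocked at (1,1)]
  WQ@(0,5): attacks (0,4) (0,3) (0,2) (0,1) (0,0) (1,5) (2,5) (3,5) (4,5) (5,5) (1,4) (2,3) (3,2) [ray(0,-1) blocked at (0,0); ray(1,-1) blocked at (3,2)]
  WR@(3,2): attacks (3,3) (3,4) (3,5) (3,1) (3,0) (4,2) (5,2) (2,2) (1,2) (0,2)
  WR@(4,4): attacks (4,5) (4,3) (4,2) (4,1) (4,0) (5,4) (3,4) (2,4) (1,4) (0,4) [ray(1,0) blocked at (5,4)]
  WN@(5,3): attacks (4,5) (3,4) (4,1) (3,2)
  WQ@(5,4): attacks (5,5) (5,3) (4,4) (4,5) (4,3) (3,2) [ray(0,-1) blocked at (5,3); ray(-1,0) blocked at (4,4); ray(-1,-1) blocked at (3,2)]
W attacks (0,5): no

Answer: no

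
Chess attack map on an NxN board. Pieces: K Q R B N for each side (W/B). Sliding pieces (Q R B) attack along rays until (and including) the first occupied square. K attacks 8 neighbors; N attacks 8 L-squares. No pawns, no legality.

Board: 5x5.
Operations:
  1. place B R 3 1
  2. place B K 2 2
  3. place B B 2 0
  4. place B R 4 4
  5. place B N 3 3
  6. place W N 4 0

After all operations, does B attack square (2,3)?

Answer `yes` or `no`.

Op 1: place BR@(3,1)
Op 2: place BK@(2,2)
Op 3: place BB@(2,0)
Op 4: place BR@(4,4)
Op 5: place BN@(3,3)
Op 6: place WN@(4,0)
Per-piece attacks for B:
  BB@(2,0): attacks (3,1) (1,1) (0,2) [ray(1,1) blocked at (3,1)]
  BK@(2,2): attacks (2,3) (2,1) (3,2) (1,2) (3,3) (3,1) (1,3) (1,1)
  BR@(3,1): attacks (3,2) (3,3) (3,0) (4,1) (2,1) (1,1) (0,1) [ray(0,1) blocked at (3,3)]
  BN@(3,3): attacks (1,4) (4,1) (2,1) (1,2)
  BR@(4,4): attacks (4,3) (4,2) (4,1) (4,0) (3,4) (2,4) (1,4) (0,4) [ray(0,-1) blocked at (4,0)]
B attacks (2,3): yes

Answer: yes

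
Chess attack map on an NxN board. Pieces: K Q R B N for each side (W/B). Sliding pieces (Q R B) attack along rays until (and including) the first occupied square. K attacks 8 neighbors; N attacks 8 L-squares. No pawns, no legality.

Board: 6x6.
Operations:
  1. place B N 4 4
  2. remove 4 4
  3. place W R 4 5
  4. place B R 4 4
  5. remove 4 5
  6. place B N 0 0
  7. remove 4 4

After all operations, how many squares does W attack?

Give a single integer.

Answer: 0

Derivation:
Op 1: place BN@(4,4)
Op 2: remove (4,4)
Op 3: place WR@(4,5)
Op 4: place BR@(4,4)
Op 5: remove (4,5)
Op 6: place BN@(0,0)
Op 7: remove (4,4)
Per-piece attacks for W:
Union (0 distinct): (none)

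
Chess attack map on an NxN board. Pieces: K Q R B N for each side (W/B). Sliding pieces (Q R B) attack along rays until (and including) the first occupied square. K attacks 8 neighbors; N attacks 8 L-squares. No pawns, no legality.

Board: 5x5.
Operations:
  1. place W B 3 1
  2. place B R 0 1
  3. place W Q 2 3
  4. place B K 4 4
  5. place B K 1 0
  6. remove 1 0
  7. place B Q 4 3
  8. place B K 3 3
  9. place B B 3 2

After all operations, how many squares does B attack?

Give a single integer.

Answer: 19

Derivation:
Op 1: place WB@(3,1)
Op 2: place BR@(0,1)
Op 3: place WQ@(2,3)
Op 4: place BK@(4,4)
Op 5: place BK@(1,0)
Op 6: remove (1,0)
Op 7: place BQ@(4,3)
Op 8: place BK@(3,3)
Op 9: place BB@(3,2)
Per-piece attacks for B:
  BR@(0,1): attacks (0,2) (0,3) (0,4) (0,0) (1,1) (2,1) (3,1) [ray(1,0) blocked at (3,1)]
  BB@(3,2): attacks (4,3) (4,1) (2,3) (2,1) (1,0) [ray(1,1) blocked at (4,3); ray(-1,1) blocked at (2,3)]
  BK@(3,3): attacks (3,4) (3,2) (4,3) (2,3) (4,4) (4,2) (2,4) (2,2)
  BQ@(4,3): attacks (4,4) (4,2) (4,1) (4,0) (3,3) (3,4) (3,2) [ray(0,1) blocked at (4,4); ray(-1,0) blocked at (3,3); ray(-1,-1) blocked at (3,2)]
  BK@(4,4): attacks (4,3) (3,4) (3,3)
Union (19 distinct): (0,0) (0,2) (0,3) (0,4) (1,0) (1,1) (2,1) (2,2) (2,3) (2,4) (3,1) (3,2) (3,3) (3,4) (4,0) (4,1) (4,2) (4,3) (4,4)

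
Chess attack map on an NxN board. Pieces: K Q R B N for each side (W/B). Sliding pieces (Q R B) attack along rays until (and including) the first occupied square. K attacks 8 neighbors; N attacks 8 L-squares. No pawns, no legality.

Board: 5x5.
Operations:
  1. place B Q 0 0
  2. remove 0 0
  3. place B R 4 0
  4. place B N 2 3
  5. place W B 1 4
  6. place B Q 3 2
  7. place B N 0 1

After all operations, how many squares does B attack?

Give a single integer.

Answer: 19

Derivation:
Op 1: place BQ@(0,0)
Op 2: remove (0,0)
Op 3: place BR@(4,0)
Op 4: place BN@(2,3)
Op 5: place WB@(1,4)
Op 6: place BQ@(3,2)
Op 7: place BN@(0,1)
Per-piece attacks for B:
  BN@(0,1): attacks (1,3) (2,2) (2,0)
  BN@(2,3): attacks (4,4) (0,4) (3,1) (4,2) (1,1) (0,2)
  BQ@(3,2): attacks (3,3) (3,4) (3,1) (3,0) (4,2) (2,2) (1,2) (0,2) (4,3) (4,1) (2,3) (2,1) (1,0) [ray(-1,1) blocked at (2,3)]
  BR@(4,0): attacks (4,1) (4,2) (4,3) (4,4) (3,0) (2,0) (1,0) (0,0)
Union (19 distinct): (0,0) (0,2) (0,4) (1,0) (1,1) (1,2) (1,3) (2,0) (2,1) (2,2) (2,3) (3,0) (3,1) (3,3) (3,4) (4,1) (4,2) (4,3) (4,4)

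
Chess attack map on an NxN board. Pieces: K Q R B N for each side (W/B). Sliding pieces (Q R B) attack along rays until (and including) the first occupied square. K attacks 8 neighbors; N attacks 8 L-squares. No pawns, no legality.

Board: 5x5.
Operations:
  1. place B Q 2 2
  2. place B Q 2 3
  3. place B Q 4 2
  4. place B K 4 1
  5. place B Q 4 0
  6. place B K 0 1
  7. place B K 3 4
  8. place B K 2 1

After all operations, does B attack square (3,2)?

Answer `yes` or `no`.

Op 1: place BQ@(2,2)
Op 2: place BQ@(2,3)
Op 3: place BQ@(4,2)
Op 4: place BK@(4,1)
Op 5: place BQ@(4,0)
Op 6: place BK@(0,1)
Op 7: place BK@(3,4)
Op 8: place BK@(2,1)
Per-piece attacks for B:
  BK@(0,1): attacks (0,2) (0,0) (1,1) (1,2) (1,0)
  BK@(2,1): attacks (2,2) (2,0) (3,1) (1,1) (3,2) (3,0) (1,2) (1,0)
  BQ@(2,2): attacks (2,3) (2,1) (3,2) (4,2) (1,2) (0,2) (3,3) (4,4) (3,1) (4,0) (1,3) (0,4) (1,1) (0,0) [ray(0,1) blocked at (2,3); ray(0,-1) blocked at (2,1); ray(1,0) blocked at (4,2); ray(1,-1) blocked at (4,0)]
  BQ@(2,3): attacks (2,4) (2,2) (3,3) (4,3) (1,3) (0,3) (3,4) (3,2) (4,1) (1,4) (1,2) (0,1) [ray(0,-1) blocked at (2,2); ray(1,1) blocked at (3,4); ray(1,-1) blocked at (4,1); ray(-1,-1) blocked at (0,1)]
  BK@(3,4): attacks (3,3) (4,4) (2,4) (4,3) (2,3)
  BQ@(4,0): attacks (4,1) (3,0) (2,0) (1,0) (0,0) (3,1) (2,2) [ray(0,1) blocked at (4,1); ray(-1,1) blocked at (2,2)]
  BK@(4,1): attacks (4,2) (4,0) (3,1) (3,2) (3,0)
  BQ@(4,2): attacks (4,3) (4,4) (4,1) (3,2) (2,2) (3,3) (2,4) (3,1) (2,0) [ray(0,-1) blocked at (4,1); ray(-1,0) blocked at (2,2)]
B attacks (3,2): yes

Answer: yes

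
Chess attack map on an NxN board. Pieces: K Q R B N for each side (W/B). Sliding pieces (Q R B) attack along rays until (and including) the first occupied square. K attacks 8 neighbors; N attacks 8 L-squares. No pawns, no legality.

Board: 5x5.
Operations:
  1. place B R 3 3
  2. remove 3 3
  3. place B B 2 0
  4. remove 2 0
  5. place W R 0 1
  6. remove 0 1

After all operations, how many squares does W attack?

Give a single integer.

Answer: 0

Derivation:
Op 1: place BR@(3,3)
Op 2: remove (3,3)
Op 3: place BB@(2,0)
Op 4: remove (2,0)
Op 5: place WR@(0,1)
Op 6: remove (0,1)
Per-piece attacks for W:
Union (0 distinct): (none)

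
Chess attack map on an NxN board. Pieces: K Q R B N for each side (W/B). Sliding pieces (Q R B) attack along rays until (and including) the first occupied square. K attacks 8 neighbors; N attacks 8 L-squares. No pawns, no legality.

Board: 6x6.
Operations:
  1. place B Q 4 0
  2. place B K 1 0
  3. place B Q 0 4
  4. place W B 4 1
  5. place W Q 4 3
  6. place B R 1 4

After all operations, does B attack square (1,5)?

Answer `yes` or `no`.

Op 1: place BQ@(4,0)
Op 2: place BK@(1,0)
Op 3: place BQ@(0,4)
Op 4: place WB@(4,1)
Op 5: place WQ@(4,3)
Op 6: place BR@(1,4)
Per-piece attacks for B:
  BQ@(0,4): attacks (0,5) (0,3) (0,2) (0,1) (0,0) (1,4) (1,5) (1,3) (2,2) (3,1) (4,0) [ray(1,0) blocked at (1,4); ray(1,-1) blocked at (4,0)]
  BK@(1,0): attacks (1,1) (2,0) (0,0) (2,1) (0,1)
  BR@(1,4): attacks (1,5) (1,3) (1,2) (1,1) (1,0) (2,4) (3,4) (4,4) (5,4) (0,4) [ray(0,-1) blocked at (1,0); ray(-1,0) blocked at (0,4)]
  BQ@(4,0): attacks (4,1) (5,0) (3,0) (2,0) (1,0) (5,1) (3,1) (2,2) (1,3) (0,4) [ray(0,1) blocked at (4,1); ray(-1,0) blocked at (1,0); ray(-1,1) blocked at (0,4)]
B attacks (1,5): yes

Answer: yes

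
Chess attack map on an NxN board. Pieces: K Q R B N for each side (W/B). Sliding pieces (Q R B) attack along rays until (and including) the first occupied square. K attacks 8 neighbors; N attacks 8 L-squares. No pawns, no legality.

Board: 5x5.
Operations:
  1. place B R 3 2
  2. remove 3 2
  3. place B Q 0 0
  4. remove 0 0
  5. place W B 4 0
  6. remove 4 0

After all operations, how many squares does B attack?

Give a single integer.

Op 1: place BR@(3,2)
Op 2: remove (3,2)
Op 3: place BQ@(0,0)
Op 4: remove (0,0)
Op 5: place WB@(4,0)
Op 6: remove (4,0)
Per-piece attacks for B:
Union (0 distinct): (none)

Answer: 0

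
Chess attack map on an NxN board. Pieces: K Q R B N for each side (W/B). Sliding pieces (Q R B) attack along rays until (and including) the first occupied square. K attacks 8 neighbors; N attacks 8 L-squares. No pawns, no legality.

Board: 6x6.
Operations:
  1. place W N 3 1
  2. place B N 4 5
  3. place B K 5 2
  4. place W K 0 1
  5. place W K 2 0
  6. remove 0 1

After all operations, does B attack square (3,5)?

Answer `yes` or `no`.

Answer: no

Derivation:
Op 1: place WN@(3,1)
Op 2: place BN@(4,5)
Op 3: place BK@(5,2)
Op 4: place WK@(0,1)
Op 5: place WK@(2,0)
Op 6: remove (0,1)
Per-piece attacks for B:
  BN@(4,5): attacks (5,3) (3,3) (2,4)
  BK@(5,2): attacks (5,3) (5,1) (4,2) (4,3) (4,1)
B attacks (3,5): no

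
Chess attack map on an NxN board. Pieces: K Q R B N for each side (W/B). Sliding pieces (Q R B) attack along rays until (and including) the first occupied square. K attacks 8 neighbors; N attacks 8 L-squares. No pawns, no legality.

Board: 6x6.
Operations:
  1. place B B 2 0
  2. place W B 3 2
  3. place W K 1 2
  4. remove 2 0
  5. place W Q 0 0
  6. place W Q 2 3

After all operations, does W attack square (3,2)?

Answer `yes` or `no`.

Op 1: place BB@(2,0)
Op 2: place WB@(3,2)
Op 3: place WK@(1,2)
Op 4: remove (2,0)
Op 5: place WQ@(0,0)
Op 6: place WQ@(2,3)
Per-piece attacks for W:
  WQ@(0,0): attacks (0,1) (0,2) (0,3) (0,4) (0,5) (1,0) (2,0) (3,0) (4,0) (5,0) (1,1) (2,2) (3,3) (4,4) (5,5)
  WK@(1,2): attacks (1,3) (1,1) (2,2) (0,2) (2,3) (2,1) (0,3) (0,1)
  WQ@(2,3): attacks (2,4) (2,5) (2,2) (2,1) (2,0) (3,3) (4,3) (5,3) (1,3) (0,3) (3,4) (4,5) (3,2) (1,4) (0,5) (1,2) [ray(1,-1) blocked at (3,2); ray(-1,-1) blocked at (1,2)]
  WB@(3,2): attacks (4,3) (5,4) (4,1) (5,0) (2,3) (2,1) (1,0) [ray(-1,1) blocked at (2,3)]
W attacks (3,2): yes

Answer: yes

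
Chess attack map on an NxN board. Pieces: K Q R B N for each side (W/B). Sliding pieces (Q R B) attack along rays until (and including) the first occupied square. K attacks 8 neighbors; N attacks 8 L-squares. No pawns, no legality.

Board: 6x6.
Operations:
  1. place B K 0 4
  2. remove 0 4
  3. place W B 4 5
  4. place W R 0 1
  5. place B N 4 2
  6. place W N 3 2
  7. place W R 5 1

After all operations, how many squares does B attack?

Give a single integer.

Answer: 6

Derivation:
Op 1: place BK@(0,4)
Op 2: remove (0,4)
Op 3: place WB@(4,5)
Op 4: place WR@(0,1)
Op 5: place BN@(4,2)
Op 6: place WN@(3,2)
Op 7: place WR@(5,1)
Per-piece attacks for B:
  BN@(4,2): attacks (5,4) (3,4) (2,3) (5,0) (3,0) (2,1)
Union (6 distinct): (2,1) (2,3) (3,0) (3,4) (5,0) (5,4)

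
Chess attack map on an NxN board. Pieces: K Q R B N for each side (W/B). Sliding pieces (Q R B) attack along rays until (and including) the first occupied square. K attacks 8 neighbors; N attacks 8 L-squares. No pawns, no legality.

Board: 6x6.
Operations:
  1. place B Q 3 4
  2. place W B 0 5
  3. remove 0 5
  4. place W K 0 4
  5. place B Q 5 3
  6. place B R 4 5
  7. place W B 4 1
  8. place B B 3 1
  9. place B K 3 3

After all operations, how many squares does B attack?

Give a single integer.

Op 1: place BQ@(3,4)
Op 2: place WB@(0,5)
Op 3: remove (0,5)
Op 4: place WK@(0,4)
Op 5: place BQ@(5,3)
Op 6: place BR@(4,5)
Op 7: place WB@(4,1)
Op 8: place BB@(3,1)
Op 9: place BK@(3,3)
Per-piece attacks for B:
  BB@(3,1): attacks (4,2) (5,3) (4,0) (2,2) (1,3) (0,4) (2,0) [ray(1,1) blocked at (5,3); ray(-1,1) blocked at (0,4)]
  BK@(3,3): attacks (3,4) (3,2) (4,3) (2,3) (4,4) (4,2) (2,4) (2,2)
  BQ@(3,4): attacks (3,5) (3,3) (4,4) (5,4) (2,4) (1,4) (0,4) (4,5) (4,3) (5,2) (2,5) (2,3) (1,2) (0,1) [ray(0,-1) blocked at (3,3); ray(-1,0) blocked at (0,4); ray(1,1) blocked at (4,5)]
  BR@(4,5): attacks (4,4) (4,3) (4,2) (4,1) (5,5) (3,5) (2,5) (1,5) (0,5) [ray(0,-1) blocked at (4,1)]
  BQ@(5,3): attacks (5,4) (5,5) (5,2) (5,1) (5,0) (4,3) (3,3) (4,4) (3,5) (4,2) (3,1) [ray(-1,0) blocked at (3,3); ray(-1,-1) blocked at (3,1)]
Union (29 distinct): (0,1) (0,4) (0,5) (1,2) (1,3) (1,4) (1,5) (2,0) (2,2) (2,3) (2,4) (2,5) (3,1) (3,2) (3,3) (3,4) (3,5) (4,0) (4,1) (4,2) (4,3) (4,4) (4,5) (5,0) (5,1) (5,2) (5,3) (5,4) (5,5)

Answer: 29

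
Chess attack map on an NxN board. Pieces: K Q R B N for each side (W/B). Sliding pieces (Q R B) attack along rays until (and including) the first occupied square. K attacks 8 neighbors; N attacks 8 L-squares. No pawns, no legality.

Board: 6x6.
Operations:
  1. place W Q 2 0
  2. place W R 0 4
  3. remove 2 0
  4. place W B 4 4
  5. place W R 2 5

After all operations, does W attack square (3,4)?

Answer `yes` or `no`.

Op 1: place WQ@(2,0)
Op 2: place WR@(0,4)
Op 3: remove (2,0)
Op 4: place WB@(4,4)
Op 5: place WR@(2,5)
Per-piece attacks for W:
  WR@(0,4): attacks (0,5) (0,3) (0,2) (0,1) (0,0) (1,4) (2,4) (3,4) (4,4) [ray(1,0) blocked at (4,4)]
  WR@(2,5): attacks (2,4) (2,3) (2,2) (2,1) (2,0) (3,5) (4,5) (5,5) (1,5) (0,5)
  WB@(4,4): attacks (5,5) (5,3) (3,5) (3,3) (2,2) (1,1) (0,0)
W attacks (3,4): yes

Answer: yes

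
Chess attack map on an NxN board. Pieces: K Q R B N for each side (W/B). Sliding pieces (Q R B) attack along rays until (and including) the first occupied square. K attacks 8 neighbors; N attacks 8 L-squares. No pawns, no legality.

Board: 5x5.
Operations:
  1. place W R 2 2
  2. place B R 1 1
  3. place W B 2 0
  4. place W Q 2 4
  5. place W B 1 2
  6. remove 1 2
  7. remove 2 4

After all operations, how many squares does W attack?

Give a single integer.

Op 1: place WR@(2,2)
Op 2: place BR@(1,1)
Op 3: place WB@(2,0)
Op 4: place WQ@(2,4)
Op 5: place WB@(1,2)
Op 6: remove (1,2)
Op 7: remove (2,4)
Per-piece attacks for W:
  WB@(2,0): attacks (3,1) (4,2) (1,1) [ray(-1,1) blocked at (1,1)]
  WR@(2,2): attacks (2,3) (2,4) (2,1) (2,0) (3,2) (4,2) (1,2) (0,2) [ray(0,-1) blocked at (2,0)]
Union (10 distinct): (0,2) (1,1) (1,2) (2,0) (2,1) (2,3) (2,4) (3,1) (3,2) (4,2)

Answer: 10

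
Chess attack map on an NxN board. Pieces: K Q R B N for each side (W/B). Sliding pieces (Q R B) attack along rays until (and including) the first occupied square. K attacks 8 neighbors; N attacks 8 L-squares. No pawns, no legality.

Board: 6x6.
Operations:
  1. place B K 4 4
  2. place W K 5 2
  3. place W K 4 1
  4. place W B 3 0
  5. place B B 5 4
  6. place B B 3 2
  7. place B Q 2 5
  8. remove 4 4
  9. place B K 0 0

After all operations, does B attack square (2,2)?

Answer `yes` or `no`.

Answer: yes

Derivation:
Op 1: place BK@(4,4)
Op 2: place WK@(5,2)
Op 3: place WK@(4,1)
Op 4: place WB@(3,0)
Op 5: place BB@(5,4)
Op 6: place BB@(3,2)
Op 7: place BQ@(2,5)
Op 8: remove (4,4)
Op 9: place BK@(0,0)
Per-piece attacks for B:
  BK@(0,0): attacks (0,1) (1,0) (1,1)
  BQ@(2,5): attacks (2,4) (2,3) (2,2) (2,1) (2,0) (3,5) (4,5) (5,5) (1,5) (0,5) (3,4) (4,3) (5,2) (1,4) (0,3) [ray(1,-1) blocked at (5,2)]
  BB@(3,2): attacks (4,3) (5,4) (4,1) (2,3) (1,4) (0,5) (2,1) (1,0) [ray(1,1) blocked at (5,4); ray(1,-1) blocked at (4,1)]
  BB@(5,4): attacks (4,5) (4,3) (3,2) [ray(-1,-1) blocked at (3,2)]
B attacks (2,2): yes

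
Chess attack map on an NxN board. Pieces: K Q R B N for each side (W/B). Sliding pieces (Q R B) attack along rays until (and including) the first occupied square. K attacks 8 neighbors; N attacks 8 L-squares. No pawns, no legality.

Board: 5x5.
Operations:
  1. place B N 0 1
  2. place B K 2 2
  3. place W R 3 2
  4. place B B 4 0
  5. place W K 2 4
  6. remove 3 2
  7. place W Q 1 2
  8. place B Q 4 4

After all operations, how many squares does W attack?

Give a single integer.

Op 1: place BN@(0,1)
Op 2: place BK@(2,2)
Op 3: place WR@(3,2)
Op 4: place BB@(4,0)
Op 5: place WK@(2,4)
Op 6: remove (3,2)
Op 7: place WQ@(1,2)
Op 8: place BQ@(4,4)
Per-piece attacks for W:
  WQ@(1,2): attacks (1,3) (1,4) (1,1) (1,0) (2,2) (0,2) (2,3) (3,4) (2,1) (3,0) (0,3) (0,1) [ray(1,0) blocked at (2,2); ray(-1,-1) blocked at (0,1)]
  WK@(2,4): attacks (2,3) (3,4) (1,4) (3,3) (1,3)
Union (13 distinct): (0,1) (0,2) (0,3) (1,0) (1,1) (1,3) (1,4) (2,1) (2,2) (2,3) (3,0) (3,3) (3,4)

Answer: 13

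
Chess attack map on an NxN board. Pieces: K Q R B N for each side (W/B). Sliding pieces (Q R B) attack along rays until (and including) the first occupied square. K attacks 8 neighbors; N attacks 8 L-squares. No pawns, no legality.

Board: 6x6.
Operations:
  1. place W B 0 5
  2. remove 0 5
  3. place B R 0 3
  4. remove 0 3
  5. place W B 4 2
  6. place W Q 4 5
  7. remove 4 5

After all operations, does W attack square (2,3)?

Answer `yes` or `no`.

Op 1: place WB@(0,5)
Op 2: remove (0,5)
Op 3: place BR@(0,3)
Op 4: remove (0,3)
Op 5: place WB@(4,2)
Op 6: place WQ@(4,5)
Op 7: remove (4,5)
Per-piece attacks for W:
  WB@(4,2): attacks (5,3) (5,1) (3,3) (2,4) (1,5) (3,1) (2,0)
W attacks (2,3): no

Answer: no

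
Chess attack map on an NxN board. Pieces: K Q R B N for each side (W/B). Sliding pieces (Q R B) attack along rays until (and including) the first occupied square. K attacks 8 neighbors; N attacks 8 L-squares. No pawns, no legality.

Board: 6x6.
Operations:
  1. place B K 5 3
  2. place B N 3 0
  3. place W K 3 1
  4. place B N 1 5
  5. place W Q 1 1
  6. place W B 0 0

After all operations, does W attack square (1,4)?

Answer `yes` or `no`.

Op 1: place BK@(5,3)
Op 2: place BN@(3,0)
Op 3: place WK@(3,1)
Op 4: place BN@(1,5)
Op 5: place WQ@(1,1)
Op 6: place WB@(0,0)
Per-piece attacks for W:
  WB@(0,0): attacks (1,1) [ray(1,1) blocked at (1,1)]
  WQ@(1,1): attacks (1,2) (1,3) (1,4) (1,5) (1,0) (2,1) (3,1) (0,1) (2,2) (3,3) (4,4) (5,5) (2,0) (0,2) (0,0) [ray(0,1) blocked at (1,5); ray(1,0) blocked at (3,1); ray(-1,-1) blocked at (0,0)]
  WK@(3,1): attacks (3,2) (3,0) (4,1) (2,1) (4,2) (4,0) (2,2) (2,0)
W attacks (1,4): yes

Answer: yes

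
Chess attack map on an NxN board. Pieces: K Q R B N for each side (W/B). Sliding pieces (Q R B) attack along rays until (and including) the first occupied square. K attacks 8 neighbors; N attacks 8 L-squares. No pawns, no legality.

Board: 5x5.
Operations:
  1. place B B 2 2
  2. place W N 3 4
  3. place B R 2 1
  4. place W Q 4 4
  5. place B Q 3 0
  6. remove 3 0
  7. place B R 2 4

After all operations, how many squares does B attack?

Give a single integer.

Answer: 15

Derivation:
Op 1: place BB@(2,2)
Op 2: place WN@(3,4)
Op 3: place BR@(2,1)
Op 4: place WQ@(4,4)
Op 5: place BQ@(3,0)
Op 6: remove (3,0)
Op 7: place BR@(2,4)
Per-piece attacks for B:
  BR@(2,1): attacks (2,2) (2,0) (3,1) (4,1) (1,1) (0,1) [ray(0,1) blocked at (2,2)]
  BB@(2,2): attacks (3,3) (4,4) (3,1) (4,0) (1,3) (0,4) (1,1) (0,0) [ray(1,1) blocked at (4,4)]
  BR@(2,4): attacks (2,3) (2,2) (3,4) (1,4) (0,4) [ray(0,-1) blocked at (2,2); ray(1,0) blocked at (3,4)]
Union (15 distinct): (0,0) (0,1) (0,4) (1,1) (1,3) (1,4) (2,0) (2,2) (2,3) (3,1) (3,3) (3,4) (4,0) (4,1) (4,4)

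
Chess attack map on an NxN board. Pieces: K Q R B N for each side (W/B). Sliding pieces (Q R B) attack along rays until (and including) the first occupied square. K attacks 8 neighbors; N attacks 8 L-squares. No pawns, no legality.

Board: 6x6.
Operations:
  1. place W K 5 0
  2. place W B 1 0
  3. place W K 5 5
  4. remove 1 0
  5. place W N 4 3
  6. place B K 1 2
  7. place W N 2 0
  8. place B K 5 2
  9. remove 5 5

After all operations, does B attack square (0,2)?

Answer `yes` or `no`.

Op 1: place WK@(5,0)
Op 2: place WB@(1,0)
Op 3: place WK@(5,5)
Op 4: remove (1,0)
Op 5: place WN@(4,3)
Op 6: place BK@(1,2)
Op 7: place WN@(2,0)
Op 8: place BK@(5,2)
Op 9: remove (5,5)
Per-piece attacks for B:
  BK@(1,2): attacks (1,3) (1,1) (2,2) (0,2) (2,3) (2,1) (0,3) (0,1)
  BK@(5,2): attacks (5,3) (5,1) (4,2) (4,3) (4,1)
B attacks (0,2): yes

Answer: yes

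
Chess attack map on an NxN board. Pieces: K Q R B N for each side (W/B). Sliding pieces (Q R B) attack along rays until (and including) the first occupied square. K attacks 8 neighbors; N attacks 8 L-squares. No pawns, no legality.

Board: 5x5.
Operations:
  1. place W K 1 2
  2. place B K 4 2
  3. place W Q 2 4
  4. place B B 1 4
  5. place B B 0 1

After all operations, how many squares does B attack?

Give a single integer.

Op 1: place WK@(1,2)
Op 2: place BK@(4,2)
Op 3: place WQ@(2,4)
Op 4: place BB@(1,4)
Op 5: place BB@(0,1)
Per-piece attacks for B:
  BB@(0,1): attacks (1,2) (1,0) [ray(1,1) blocked at (1,2)]
  BB@(1,4): attacks (2,3) (3,2) (4,1) (0,3)
  BK@(4,2): attacks (4,3) (4,1) (3,2) (3,3) (3,1)
Union (9 distinct): (0,3) (1,0) (1,2) (2,3) (3,1) (3,2) (3,3) (4,1) (4,3)

Answer: 9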